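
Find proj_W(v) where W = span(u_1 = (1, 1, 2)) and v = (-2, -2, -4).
proj_W(v) = (-2, -2, -4)

Set up U = [u_1 | ... | u_1] ∈ R^(3×1). The projector onto W = col(U) is P = U (U^T U)^(-1) U^T.
Compute U^T U =
  [6],
and U^T v = (-12).
Solve U^T U · c = U^T v for the coefficients: c = (-2). The projection is proj_W(v) = U c.
Check: (v - proj_W(v)) · u_1 = 0  (should be 0).
Result: proj_W(v) = (-2, -2, -4).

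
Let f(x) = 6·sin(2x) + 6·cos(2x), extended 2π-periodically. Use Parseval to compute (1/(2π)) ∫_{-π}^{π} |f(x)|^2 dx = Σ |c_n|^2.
Σ |c_n|^2 = 36

Expand |f|^2 and use orthogonality of {sin(nx), cos(mx)} on [-π, π]:
  ∫_{-π}^{π} sin(nx)^2 dx = π, ∫ cos(mx)^2 dx = π, and cross terms integrate to 0.
So ∫_{-π}^{π} f(x)^2 dx = 6^2 · π + 6^2 · π = (36 + 36)π.
Divide by 2π: (36 + 36)/2 = 36.
By Parseval, this equals Σ |c_n|^2.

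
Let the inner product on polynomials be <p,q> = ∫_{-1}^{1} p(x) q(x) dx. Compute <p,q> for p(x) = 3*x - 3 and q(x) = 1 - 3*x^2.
<p,q> = 0

Expand the product: p(x)·q(x) = -9*x^3 + 9*x^2 + 3*x - 3.
∫_{-1}^{1} of each monomial x^k gives [2/(k+1) if k even, 0 if k odd]. Integrating term-by-term (or equivalently evaluating the antiderivative F(x) = -9*x^4/4 + 3*x^3 + 3*x^2/2 - 3*x at the endpoints):
  F(1) − F(−1) = -3/4 − (-3/4) = 0.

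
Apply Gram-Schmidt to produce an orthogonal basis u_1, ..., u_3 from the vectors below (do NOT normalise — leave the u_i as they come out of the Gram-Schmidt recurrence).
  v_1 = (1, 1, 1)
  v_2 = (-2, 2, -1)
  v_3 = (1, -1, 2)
Orthogonal basis:
  u_1 = (1, 1, 1)
  u_2 = (-5/3, 7/3, -2/3)
  u_3 = (-9/13, -3/13, 12/13)

Apply the Gram-Schmidt recurrence
  u_1 = v_1
  u_i = v_i − Σ_{j<i} ((v_i · u_j) / (u_j · u_j)) · u_j.

Step by step this gives:
  u_1 = (1, 1, 1)
  u_2 = (-5/3, 7/3, -2/3)
  u_3 = (-9/13, -3/13, 12/13)

Orthogonality check:
  u_2 · u_1 = 0 (should be 0)
  u_3 · u_1 = 0 (should be 0)
  u_3 · u_2 = 0 (should be 0)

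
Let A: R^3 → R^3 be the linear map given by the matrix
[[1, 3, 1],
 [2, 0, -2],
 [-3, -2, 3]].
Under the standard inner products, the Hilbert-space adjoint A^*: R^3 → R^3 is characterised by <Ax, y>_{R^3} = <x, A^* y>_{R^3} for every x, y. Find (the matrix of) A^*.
A^* = A^T =
[[1, 2, -3],
 [3, 0, -2],
 [1, -2, 3]]

For real matrices with standard dot products, the defining identity <Ax, y> = <x, A^* y> gives (Ax)^T y = x^T (A^*) y, i.e. x^T A^T y = x^T (A^*) y. Since this holds for all x, y, we must have A^* = A^T. Therefore
A^* =
[[1, 2, -3],
 [3, 0, -2],
 [1, -2, 3]].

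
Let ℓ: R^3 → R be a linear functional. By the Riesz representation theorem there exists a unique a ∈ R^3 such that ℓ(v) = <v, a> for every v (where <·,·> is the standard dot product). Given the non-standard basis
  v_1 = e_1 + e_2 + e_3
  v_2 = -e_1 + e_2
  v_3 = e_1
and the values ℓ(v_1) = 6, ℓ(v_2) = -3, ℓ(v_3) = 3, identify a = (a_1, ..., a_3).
a = (3, 0, 3)

Write a = (a_1, ..., a_3) in the standard basis. For each basis vector v_i, ℓ(v_i) = <v_i, a> is a linear equation in the a_j's. Collect the n equations into a matrix system V a = ℓ, where row i of V is v_i (expressed in the standard basis). Since V is invertible (lower-triangular with 1s on the diagonal, up to permutation), solve by back-substitution:
  V =
[[1, 1, 1],
 [-1, 1, 0],
 [1, 0, 0]]
  V a = (6, -3, 3)
Solving gives a = (3, 0, 3).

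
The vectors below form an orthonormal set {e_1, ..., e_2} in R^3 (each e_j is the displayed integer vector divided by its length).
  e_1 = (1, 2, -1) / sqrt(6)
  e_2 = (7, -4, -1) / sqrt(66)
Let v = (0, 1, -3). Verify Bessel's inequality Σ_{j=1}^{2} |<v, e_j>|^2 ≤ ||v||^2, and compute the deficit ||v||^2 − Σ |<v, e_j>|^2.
Σ |<v, e_j>|^2 = 46/11; ||v||^2 = 10; deficit = 64/11

Write each e_j = u_j / sqrt(<u_j, u_j>) where u_j is the displayed integer vector. Then <v, e_j> = <v, u_j> / sqrt(<u_j, u_j>), so |<v, e_j>|^2 = <v, u_j>^2 / <u_j, u_j>.
Coefficients: <v, e_1> = 5/sqrt(6), <v, e_2> = -1/sqrt(66).
Square and sum: Σ |<v, e_j>|^2 = 46/11.
Compute ||v||^2 = v·v = 10.
Deficit = 10 − 46/11 = 64/11 ≥ 0, confirming Bessel's inequality. (The deficit equals ||v − Σ <v,e_j> e_j||^2, the squared distance from v to span{e_j}.)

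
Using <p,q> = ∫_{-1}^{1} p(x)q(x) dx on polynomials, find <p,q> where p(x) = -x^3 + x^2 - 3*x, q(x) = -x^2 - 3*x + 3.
<p,q> = 44/5

Expand the product: p(x)·q(x) = x^5 + 2*x^4 - 3*x^3 + 12*x^2 - 9*x.
∫_{-1}^{1} of each monomial x^k gives [2/(k+1) if k even, 0 if k odd]. Integrating term-by-term (or equivalently evaluating the antiderivative F(x) = x^6/6 + 2*x^5/5 - 3*x^4/4 + 4*x^3 - 9*x^2/2 at the endpoints):
  F(1) − F(−1) = -41/60 − (-569/60) = 44/5.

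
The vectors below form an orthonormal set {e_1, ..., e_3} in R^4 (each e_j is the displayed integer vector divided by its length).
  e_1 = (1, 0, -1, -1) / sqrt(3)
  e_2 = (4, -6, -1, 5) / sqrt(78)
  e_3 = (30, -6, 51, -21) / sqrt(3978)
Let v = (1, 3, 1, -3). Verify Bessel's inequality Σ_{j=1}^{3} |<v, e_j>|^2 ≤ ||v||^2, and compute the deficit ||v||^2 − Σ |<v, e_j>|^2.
Σ |<v, e_j>|^2 = 315/17; ||v||^2 = 20; deficit = 25/17

Write each e_j = u_j / sqrt(<u_j, u_j>) where u_j is the displayed integer vector. Then <v, e_j> = <v, u_j> / sqrt(<u_j, u_j>), so |<v, e_j>|^2 = <v, u_j>^2 / <u_j, u_j>.
Coefficients: <v, e_1> = 3/sqrt(3), <v, e_2> = -30/sqrt(78), <v, e_3> = 126/sqrt(3978).
Square and sum: Σ |<v, e_j>|^2 = 315/17.
Compute ||v||^2 = v·v = 20.
Deficit = 20 − 315/17 = 25/17 ≥ 0, confirming Bessel's inequality. (The deficit equals ||v − Σ <v,e_j> e_j||^2, the squared distance from v to span{e_j}.)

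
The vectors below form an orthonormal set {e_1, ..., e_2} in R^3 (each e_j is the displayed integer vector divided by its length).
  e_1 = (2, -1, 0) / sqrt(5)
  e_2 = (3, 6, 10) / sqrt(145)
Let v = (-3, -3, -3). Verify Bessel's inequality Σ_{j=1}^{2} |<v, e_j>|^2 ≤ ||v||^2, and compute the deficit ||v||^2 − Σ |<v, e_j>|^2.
Σ |<v, e_j>|^2 = 702/29; ||v||^2 = 27; deficit = 81/29

Write each e_j = u_j / sqrt(<u_j, u_j>) where u_j is the displayed integer vector. Then <v, e_j> = <v, u_j> / sqrt(<u_j, u_j>), so |<v, e_j>|^2 = <v, u_j>^2 / <u_j, u_j>.
Coefficients: <v, e_1> = -3/sqrt(5), <v, e_2> = -57/sqrt(145).
Square and sum: Σ |<v, e_j>|^2 = 702/29.
Compute ||v||^2 = v·v = 27.
Deficit = 27 − 702/29 = 81/29 ≥ 0, confirming Bessel's inequality. (The deficit equals ||v − Σ <v,e_j> e_j||^2, the squared distance from v to span{e_j}.)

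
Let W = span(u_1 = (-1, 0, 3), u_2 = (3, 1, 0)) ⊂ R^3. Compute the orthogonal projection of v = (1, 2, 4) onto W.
proj_W(v) = (124/91, 83/91, 375/91)

Set up U = [u_1 | ... | u_2] ∈ R^(3×2). The projector onto W = col(U) is P = U (U^T U)^(-1) U^T.
Compute U^T U =
  [10, -3]
  [-3, 10],
and U^T v = (11, 5).
Solve U^T U · c = U^T v for the coefficients: c = (125/91, 83/91). The projection is proj_W(v) = U c.
Check: (v - proj_W(v)) · u_1 = 0  (should be 0).
Check: (v - proj_W(v)) · u_2 = 0  (should be 0).
Result: proj_W(v) = (124/91, 83/91, 375/91).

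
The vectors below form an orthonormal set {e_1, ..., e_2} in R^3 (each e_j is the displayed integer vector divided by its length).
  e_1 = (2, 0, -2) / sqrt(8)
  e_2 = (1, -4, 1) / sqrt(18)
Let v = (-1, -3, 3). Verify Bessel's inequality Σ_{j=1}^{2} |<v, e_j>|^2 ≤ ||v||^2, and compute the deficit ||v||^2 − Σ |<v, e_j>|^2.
Σ |<v, e_j>|^2 = 170/9; ||v||^2 = 19; deficit = 1/9

Write each e_j = u_j / sqrt(<u_j, u_j>) where u_j is the displayed integer vector. Then <v, e_j> = <v, u_j> / sqrt(<u_j, u_j>), so |<v, e_j>|^2 = <v, u_j>^2 / <u_j, u_j>.
Coefficients: <v, e_1> = -8/sqrt(8), <v, e_2> = 14/sqrt(18).
Square and sum: Σ |<v, e_j>|^2 = 170/9.
Compute ||v||^2 = v·v = 19.
Deficit = 19 − 170/9 = 1/9 ≥ 0, confirming Bessel's inequality. (The deficit equals ||v − Σ <v,e_j> e_j||^2, the squared distance from v to span{e_j}.)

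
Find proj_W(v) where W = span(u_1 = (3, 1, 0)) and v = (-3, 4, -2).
proj_W(v) = (-3/2, -1/2, 0)

Set up U = [u_1 | ... | u_1] ∈ R^(3×1). The projector onto W = col(U) is P = U (U^T U)^(-1) U^T.
Compute U^T U =
  [10],
and U^T v = (-5).
Solve U^T U · c = U^T v for the coefficients: c = (-1/2). The projection is proj_W(v) = U c.
Check: (v - proj_W(v)) · u_1 = 0  (should be 0).
Result: proj_W(v) = (-3/2, -1/2, 0).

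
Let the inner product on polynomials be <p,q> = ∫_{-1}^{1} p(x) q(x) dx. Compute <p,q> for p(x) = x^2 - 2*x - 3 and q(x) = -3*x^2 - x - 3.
<p,q> = 332/15

Expand the product: p(x)·q(x) = -3*x^4 + 5*x^3 + 8*x^2 + 9*x + 9.
∫_{-1}^{1} of each monomial x^k gives [2/(k+1) if k even, 0 if k odd]. Integrating term-by-term (or equivalently evaluating the antiderivative F(x) = -3*x^5/5 + 5*x^4/4 + 8*x^3/3 + 9*x^2/2 + 9*x at the endpoints):
  F(1) − F(−1) = 1009/60 − (-319/60) = 332/15.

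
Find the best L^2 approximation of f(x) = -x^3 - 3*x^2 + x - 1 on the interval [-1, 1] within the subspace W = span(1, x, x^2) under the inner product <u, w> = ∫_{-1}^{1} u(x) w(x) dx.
g(x) = -3*x^2 + 2*x/5 - 1

The best approximation g ∈ W is the orthogonal projection of f onto W. Writing g = a_0 + a_1 x + a_2 x^2, the coefficients solve the normal equations G · a = b where
  G_{ij} = <φ_i, φ_j> and b_i = <f, φ_i>, with φ_0 = 1, φ_1 = x, φ_2 = x^2.
G =
  [2, 0, 2/3]
  [0, 2/3, 0]
  [2/3, 0, 2/5],
b = (-4, 4/15, -28/15).
Solving gives a_0 = -1, a_1 = 2/5, a_2 = -3, so
  g(x) = -3*x^2 + 2*x/5 - 1.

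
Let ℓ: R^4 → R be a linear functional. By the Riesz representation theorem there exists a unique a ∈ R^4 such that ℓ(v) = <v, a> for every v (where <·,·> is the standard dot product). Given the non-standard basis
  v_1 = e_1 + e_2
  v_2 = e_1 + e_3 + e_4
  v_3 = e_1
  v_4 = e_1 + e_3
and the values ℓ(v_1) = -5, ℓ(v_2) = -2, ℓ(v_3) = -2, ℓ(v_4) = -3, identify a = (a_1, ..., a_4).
a = (-2, -3, -1, 1)

Write a = (a_1, ..., a_4) in the standard basis. For each basis vector v_i, ℓ(v_i) = <v_i, a> is a linear equation in the a_j's. Collect the n equations into a matrix system V a = ℓ, where row i of V is v_i (expressed in the standard basis). Since V is invertible (lower-triangular with 1s on the diagonal, up to permutation), solve by back-substitution:
  V =
[[1, 1, 0, 0],
 [1, 0, 1, 1],
 [1, 0, 0, 0],
 [1, 0, 1, 0]]
  V a = (-5, -2, -2, -3)
Solving gives a = (-2, -3, -1, 1).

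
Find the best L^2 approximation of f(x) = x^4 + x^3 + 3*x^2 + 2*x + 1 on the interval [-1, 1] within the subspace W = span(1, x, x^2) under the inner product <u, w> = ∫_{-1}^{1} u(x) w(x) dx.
g(x) = 27*x^2/7 + 13*x/5 + 32/35

The best approximation g ∈ W is the orthogonal projection of f onto W. Writing g = a_0 + a_1 x + a_2 x^2, the coefficients solve the normal equations G · a = b where
  G_{ij} = <φ_i, φ_j> and b_i = <f, φ_i>, with φ_0 = 1, φ_1 = x, φ_2 = x^2.
G =
  [2, 0, 2/3]
  [0, 2/3, 0]
  [2/3, 0, 2/5],
b = (22/5, 26/15, 226/105).
Solving gives a_0 = 32/35, a_1 = 13/5, a_2 = 27/7, so
  g(x) = 27*x^2/7 + 13*x/5 + 32/35.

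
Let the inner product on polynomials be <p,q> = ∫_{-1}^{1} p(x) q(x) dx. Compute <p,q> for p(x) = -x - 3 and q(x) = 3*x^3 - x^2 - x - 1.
<p,q> = 112/15

Expand the product: p(x)·q(x) = -3*x^4 - 8*x^3 + 4*x^2 + 4*x + 3.
∫_{-1}^{1} of each monomial x^k gives [2/(k+1) if k even, 0 if k odd]. Integrating term-by-term (or equivalently evaluating the antiderivative F(x) = -3*x^5/5 - 2*x^4 + 4*x^3/3 + 2*x^2 + 3*x at the endpoints):
  F(1) − F(−1) = 56/15 − (-56/15) = 112/15.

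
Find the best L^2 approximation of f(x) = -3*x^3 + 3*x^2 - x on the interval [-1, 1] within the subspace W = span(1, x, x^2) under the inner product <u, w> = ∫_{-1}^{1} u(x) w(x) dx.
g(x) = 3*x^2 - 14*x/5

The best approximation g ∈ W is the orthogonal projection of f onto W. Writing g = a_0 + a_1 x + a_2 x^2, the coefficients solve the normal equations G · a = b where
  G_{ij} = <φ_i, φ_j> and b_i = <f, φ_i>, with φ_0 = 1, φ_1 = x, φ_2 = x^2.
G =
  [2, 0, 2/3]
  [0, 2/3, 0]
  [2/3, 0, 2/5],
b = (2, -28/15, 6/5).
Solving gives a_0 = 0, a_1 = -14/5, a_2 = 3, so
  g(x) = 3*x^2 - 14*x/5.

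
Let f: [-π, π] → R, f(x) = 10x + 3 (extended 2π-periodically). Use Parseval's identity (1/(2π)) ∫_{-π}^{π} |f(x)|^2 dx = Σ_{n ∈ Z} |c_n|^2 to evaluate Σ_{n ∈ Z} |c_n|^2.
Σ |c_n|^2 = 100π^2/3 + 9

Expand and integrate term by term over [-π, π]:
  ∫ (10x)^2 dx = 100·(2π^3/3); ∫ 2·10·(3)·x dx = 0 (odd integrand); ∫ 3^2 dx = 9·2π.
So (1/(2π)) ∫_{-π}^{π} (10x + 3)^2 dx = 100π^2/3 + 9 = 100π^2/3 + 9.
Parseval ⇒ Σ |c_n|^2 = 100π^2/3 + 9.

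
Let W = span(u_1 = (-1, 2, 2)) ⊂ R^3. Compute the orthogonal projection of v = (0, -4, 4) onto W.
proj_W(v) = (0, 0, 0)

Set up U = [u_1 | ... | u_1] ∈ R^(3×1). The projector onto W = col(U) is P = U (U^T U)^(-1) U^T.
Compute U^T U =
  [9],
and U^T v = (0).
Solve U^T U · c = U^T v for the coefficients: c = (0). The projection is proj_W(v) = U c.
Check: (v - proj_W(v)) · u_1 = 0  (should be 0).
Result: proj_W(v) = (0, 0, 0).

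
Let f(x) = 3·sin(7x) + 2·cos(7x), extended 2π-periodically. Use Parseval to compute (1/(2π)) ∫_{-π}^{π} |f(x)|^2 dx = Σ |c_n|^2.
Σ |c_n|^2 = 13/2

Expand |f|^2 and use orthogonality of {sin(nx), cos(mx)} on [-π, π]:
  ∫_{-π}^{π} sin(nx)^2 dx = π, ∫ cos(mx)^2 dx = π, and cross terms integrate to 0.
So ∫_{-π}^{π} f(x)^2 dx = 3^2 · π + 2^2 · π = (9 + 4)π.
Divide by 2π: (9 + 4)/2 = 13/2.
By Parseval, this equals Σ |c_n|^2.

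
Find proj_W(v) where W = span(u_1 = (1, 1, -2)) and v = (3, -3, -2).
proj_W(v) = (2/3, 2/3, -4/3)

Set up U = [u_1 | ... | u_1] ∈ R^(3×1). The projector onto W = col(U) is P = U (U^T U)^(-1) U^T.
Compute U^T U =
  [6],
and U^T v = (4).
Solve U^T U · c = U^T v for the coefficients: c = (2/3). The projection is proj_W(v) = U c.
Check: (v - proj_W(v)) · u_1 = 0  (should be 0).
Result: proj_W(v) = (2/3, 2/3, -4/3).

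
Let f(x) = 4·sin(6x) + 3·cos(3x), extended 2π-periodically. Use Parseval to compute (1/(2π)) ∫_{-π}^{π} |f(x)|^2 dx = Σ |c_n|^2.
Σ |c_n|^2 = 25/2

Expand |f|^2 and use orthogonality of {sin(nx), cos(mx)} on [-π, π]:
  ∫_{-π}^{π} sin(nx)^2 dx = π, ∫ cos(mx)^2 dx = π, and cross terms integrate to 0.
So ∫_{-π}^{π} f(x)^2 dx = 4^2 · π + 3^2 · π = (16 + 9)π.
Divide by 2π: (16 + 9)/2 = 25/2.
By Parseval, this equals Σ |c_n|^2.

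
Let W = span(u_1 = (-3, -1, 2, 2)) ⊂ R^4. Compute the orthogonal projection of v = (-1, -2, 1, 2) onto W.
proj_W(v) = (-11/6, -11/18, 11/9, 11/9)

Set up U = [u_1 | ... | u_1] ∈ R^(4×1). The projector onto W = col(U) is P = U (U^T U)^(-1) U^T.
Compute U^T U =
  [18],
and U^T v = (11).
Solve U^T U · c = U^T v for the coefficients: c = (11/18). The projection is proj_W(v) = U c.
Check: (v - proj_W(v)) · u_1 = 0  (should be 0).
Result: proj_W(v) = (-11/6, -11/18, 11/9, 11/9).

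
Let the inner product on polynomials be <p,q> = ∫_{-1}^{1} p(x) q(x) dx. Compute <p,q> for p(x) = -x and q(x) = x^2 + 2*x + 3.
<p,q> = -4/3

Expand the product: p(x)·q(x) = -x^3 - 2*x^2 - 3*x.
∫_{-1}^{1} of each monomial x^k gives [2/(k+1) if k even, 0 if k odd]. Integrating term-by-term (or equivalently evaluating the antiderivative F(x) = -x^4/4 - 2*x^3/3 - 3*x^2/2 at the endpoints):
  F(1) − F(−1) = -29/12 − (-13/12) = -4/3.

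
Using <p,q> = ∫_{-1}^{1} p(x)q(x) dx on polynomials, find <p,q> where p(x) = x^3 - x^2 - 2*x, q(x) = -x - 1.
<p,q> = 8/5

Expand the product: p(x)·q(x) = -x^4 + 3*x^2 + 2*x.
∫_{-1}^{1} of each monomial x^k gives [2/(k+1) if k even, 0 if k odd]. Integrating term-by-term (or equivalently evaluating the antiderivative F(x) = -x^5/5 + x^3 + x^2 at the endpoints):
  F(1) − F(−1) = 9/5 − (1/5) = 8/5.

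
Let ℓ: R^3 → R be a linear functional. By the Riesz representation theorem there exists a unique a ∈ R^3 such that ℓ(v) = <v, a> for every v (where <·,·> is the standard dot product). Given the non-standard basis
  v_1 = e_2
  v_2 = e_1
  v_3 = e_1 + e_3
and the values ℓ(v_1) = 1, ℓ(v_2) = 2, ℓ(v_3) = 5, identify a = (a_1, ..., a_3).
a = (2, 1, 3)

Write a = (a_1, ..., a_3) in the standard basis. For each basis vector v_i, ℓ(v_i) = <v_i, a> is a linear equation in the a_j's. Collect the n equations into a matrix system V a = ℓ, where row i of V is v_i (expressed in the standard basis). Since V is invertible (lower-triangular with 1s on the diagonal, up to permutation), solve by back-substitution:
  V =
[[0, 1, 0],
 [1, 0, 0],
 [1, 0, 1]]
  V a = (1, 2, 5)
Solving gives a = (2, 1, 3).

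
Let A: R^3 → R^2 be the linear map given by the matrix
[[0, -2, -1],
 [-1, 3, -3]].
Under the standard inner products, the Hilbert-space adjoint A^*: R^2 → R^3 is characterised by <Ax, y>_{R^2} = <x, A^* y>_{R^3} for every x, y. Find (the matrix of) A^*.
A^* = A^T =
[[0, -1],
 [-2, 3],
 [-1, -3]]

For real matrices with standard dot products, the defining identity <Ax, y> = <x, A^* y> gives (Ax)^T y = x^T (A^*) y, i.e. x^T A^T y = x^T (A^*) y. Since this holds for all x, y, we must have A^* = A^T. Therefore
A^* =
[[0, -1],
 [-2, 3],
 [-1, -3]].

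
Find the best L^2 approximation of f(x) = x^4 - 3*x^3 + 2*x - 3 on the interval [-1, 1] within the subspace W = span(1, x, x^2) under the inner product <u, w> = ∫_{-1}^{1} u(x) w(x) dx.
g(x) = 6*x^2/7 + x/5 - 108/35

The best approximation g ∈ W is the orthogonal projection of f onto W. Writing g = a_0 + a_1 x + a_2 x^2, the coefficients solve the normal equations G · a = b where
  G_{ij} = <φ_i, φ_j> and b_i = <f, φ_i>, with φ_0 = 1, φ_1 = x, φ_2 = x^2.
G =
  [2, 0, 2/3]
  [0, 2/3, 0]
  [2/3, 0, 2/5],
b = (-28/5, 2/15, -12/7).
Solving gives a_0 = -108/35, a_1 = 1/5, a_2 = 6/7, so
  g(x) = 6*x^2/7 + x/5 - 108/35.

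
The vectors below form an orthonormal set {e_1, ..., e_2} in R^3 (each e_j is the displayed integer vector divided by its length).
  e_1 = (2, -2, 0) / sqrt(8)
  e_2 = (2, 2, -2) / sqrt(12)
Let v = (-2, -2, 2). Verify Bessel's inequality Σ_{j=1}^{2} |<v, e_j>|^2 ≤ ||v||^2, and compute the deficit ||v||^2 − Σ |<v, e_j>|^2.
Σ |<v, e_j>|^2 = 12; ||v||^2 = 12; deficit = 0

Write each e_j = u_j / sqrt(<u_j, u_j>) where u_j is the displayed integer vector. Then <v, e_j> = <v, u_j> / sqrt(<u_j, u_j>), so |<v, e_j>|^2 = <v, u_j>^2 / <u_j, u_j>.
Coefficients: <v, e_1> = 0/sqrt(8), <v, e_2> = -12/sqrt(12).
Square and sum: Σ |<v, e_j>|^2 = 12.
Compute ||v||^2 = v·v = 12.
Deficit = 12 − 12 = 0 ≥ 0, confirming Bessel's inequality. (The deficit equals ||v − Σ <v,e_j> e_j||^2, the squared distance from v to span{e_j}.)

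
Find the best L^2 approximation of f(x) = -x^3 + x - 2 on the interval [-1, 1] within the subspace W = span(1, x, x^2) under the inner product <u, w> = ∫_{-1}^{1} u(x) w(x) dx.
g(x) = 2*x/5 - 2

The best approximation g ∈ W is the orthogonal projection of f onto W. Writing g = a_0 + a_1 x + a_2 x^2, the coefficients solve the normal equations G · a = b where
  G_{ij} = <φ_i, φ_j> and b_i = <f, φ_i>, with φ_0 = 1, φ_1 = x, φ_2 = x^2.
G =
  [2, 0, 2/3]
  [0, 2/3, 0]
  [2/3, 0, 2/5],
b = (-4, 4/15, -4/3).
Solving gives a_0 = -2, a_1 = 2/5, a_2 = 0, so
  g(x) = 2*x/5 - 2.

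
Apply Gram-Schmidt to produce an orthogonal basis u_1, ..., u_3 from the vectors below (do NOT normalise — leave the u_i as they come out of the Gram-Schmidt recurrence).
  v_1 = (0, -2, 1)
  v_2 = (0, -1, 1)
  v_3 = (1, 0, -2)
Orthogonal basis:
  u_1 = (0, -2, 1)
  u_2 = (0, 1/5, 2/5)
  u_3 = (1, 0, 0)

Apply the Gram-Schmidt recurrence
  u_1 = v_1
  u_i = v_i − Σ_{j<i} ((v_i · u_j) / (u_j · u_j)) · u_j.

Step by step this gives:
  u_1 = (0, -2, 1)
  u_2 = (0, 1/5, 2/5)
  u_3 = (1, 0, 0)

Orthogonality check:
  u_2 · u_1 = 0 (should be 0)
  u_3 · u_1 = 0 (should be 0)
  u_3 · u_2 = 0 (should be 0)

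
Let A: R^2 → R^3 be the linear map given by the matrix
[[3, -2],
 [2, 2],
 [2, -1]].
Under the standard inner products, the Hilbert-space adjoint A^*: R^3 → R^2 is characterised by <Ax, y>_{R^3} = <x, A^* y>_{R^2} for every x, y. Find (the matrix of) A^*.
A^* = A^T =
[[3, 2, 2],
 [-2, 2, -1]]

For real matrices with standard dot products, the defining identity <Ax, y> = <x, A^* y> gives (Ax)^T y = x^T (A^*) y, i.e. x^T A^T y = x^T (A^*) y. Since this holds for all x, y, we must have A^* = A^T. Therefore
A^* =
[[3, 2, 2],
 [-2, 2, -1]].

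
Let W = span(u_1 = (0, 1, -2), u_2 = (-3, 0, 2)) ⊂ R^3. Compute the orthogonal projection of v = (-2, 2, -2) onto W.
proj_W(v) = (-102/49, 86/49, -104/49)

Set up U = [u_1 | ... | u_2] ∈ R^(3×2). The projector onto W = col(U) is P = U (U^T U)^(-1) U^T.
Compute U^T U =
  [5, -4]
  [-4, 13],
and U^T v = (6, 2).
Solve U^T U · c = U^T v for the coefficients: c = (86/49, 34/49). The projection is proj_W(v) = U c.
Check: (v - proj_W(v)) · u_1 = 0  (should be 0).
Check: (v - proj_W(v)) · u_2 = 0  (should be 0).
Result: proj_W(v) = (-102/49, 86/49, -104/49).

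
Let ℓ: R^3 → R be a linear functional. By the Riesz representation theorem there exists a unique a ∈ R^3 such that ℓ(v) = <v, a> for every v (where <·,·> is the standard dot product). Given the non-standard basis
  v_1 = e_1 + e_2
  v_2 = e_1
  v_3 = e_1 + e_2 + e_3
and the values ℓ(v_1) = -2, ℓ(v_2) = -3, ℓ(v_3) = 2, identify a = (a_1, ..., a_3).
a = (-3, 1, 4)

Write a = (a_1, ..., a_3) in the standard basis. For each basis vector v_i, ℓ(v_i) = <v_i, a> is a linear equation in the a_j's. Collect the n equations into a matrix system V a = ℓ, where row i of V is v_i (expressed in the standard basis). Since V is invertible (lower-triangular with 1s on the diagonal, up to permutation), solve by back-substitution:
  V =
[[1, 1, 0],
 [1, 0, 0],
 [1, 1, 1]]
  V a = (-2, -3, 2)
Solving gives a = (-3, 1, 4).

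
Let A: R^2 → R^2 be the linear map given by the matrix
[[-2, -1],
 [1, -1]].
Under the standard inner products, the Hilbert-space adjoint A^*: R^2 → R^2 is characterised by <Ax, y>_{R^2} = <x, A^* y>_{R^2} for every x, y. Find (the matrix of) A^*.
A^* = A^T =
[[-2, 1],
 [-1, -1]]

For real matrices with standard dot products, the defining identity <Ax, y> = <x, A^* y> gives (Ax)^T y = x^T (A^*) y, i.e. x^T A^T y = x^T (A^*) y. Since this holds for all x, y, we must have A^* = A^T. Therefore
A^* =
[[-2, 1],
 [-1, -1]].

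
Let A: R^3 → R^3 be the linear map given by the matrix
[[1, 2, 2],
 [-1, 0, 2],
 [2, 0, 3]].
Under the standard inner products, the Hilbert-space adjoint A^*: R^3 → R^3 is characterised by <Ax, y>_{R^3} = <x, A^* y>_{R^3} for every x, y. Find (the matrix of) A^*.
A^* = A^T =
[[1, -1, 2],
 [2, 0, 0],
 [2, 2, 3]]

For real matrices with standard dot products, the defining identity <Ax, y> = <x, A^* y> gives (Ax)^T y = x^T (A^*) y, i.e. x^T A^T y = x^T (A^*) y. Since this holds for all x, y, we must have A^* = A^T. Therefore
A^* =
[[1, -1, 2],
 [2, 0, 0],
 [2, 2, 3]].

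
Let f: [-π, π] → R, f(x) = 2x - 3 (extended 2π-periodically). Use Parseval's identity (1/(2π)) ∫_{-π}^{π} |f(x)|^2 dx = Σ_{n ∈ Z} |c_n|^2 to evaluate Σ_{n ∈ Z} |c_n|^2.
Σ |c_n|^2 = 4π^2/3 + 9

Expand and integrate term by term over [-π, π]:
  ∫ (2x)^2 dx = 4·(2π^3/3); ∫ 2·2·(-3)·x dx = 0 (odd integrand); ∫ (-3)^2 dx = 9·2π.
So (1/(2π)) ∫_{-π}^{π} (2x - 3)^2 dx = 4π^2/3 + 9 = 4π^2/3 + 9.
Parseval ⇒ Σ |c_n|^2 = 4π^2/3 + 9.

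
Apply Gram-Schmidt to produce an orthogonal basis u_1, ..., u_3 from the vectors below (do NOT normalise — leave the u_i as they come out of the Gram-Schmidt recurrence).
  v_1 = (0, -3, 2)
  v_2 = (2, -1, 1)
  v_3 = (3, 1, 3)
Orthogonal basis:
  u_1 = (0, -3, 2)
  u_2 = (2, 2/13, 3/13)
  u_3 = (-19/53, 76/53, 114/53)

Apply the Gram-Schmidt recurrence
  u_1 = v_1
  u_i = v_i − Σ_{j<i} ((v_i · u_j) / (u_j · u_j)) · u_j.

Step by step this gives:
  u_1 = (0, -3, 2)
  u_2 = (2, 2/13, 3/13)
  u_3 = (-19/53, 76/53, 114/53)

Orthogonality check:
  u_2 · u_1 = 0 (should be 0)
  u_3 · u_1 = 0 (should be 0)
  u_3 · u_2 = 0 (should be 0)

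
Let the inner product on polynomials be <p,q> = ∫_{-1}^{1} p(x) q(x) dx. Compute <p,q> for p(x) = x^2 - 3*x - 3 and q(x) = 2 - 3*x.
<p,q> = -14/3

Expand the product: p(x)·q(x) = -3*x^3 + 11*x^2 + 3*x - 6.
∫_{-1}^{1} of each monomial x^k gives [2/(k+1) if k even, 0 if k odd]. Integrating term-by-term (or equivalently evaluating the antiderivative F(x) = -3*x^4/4 + 11*x^3/3 + 3*x^2/2 - 6*x at the endpoints):
  F(1) − F(−1) = -19/12 − (37/12) = -14/3.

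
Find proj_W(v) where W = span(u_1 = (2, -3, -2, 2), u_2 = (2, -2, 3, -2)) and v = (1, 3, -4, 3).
proj_W(v) = (-10/7, 23/21, -80/21, 58/21)

Set up U = [u_1 | ... | u_2] ∈ R^(4×2). The projector onto W = col(U) is P = U (U^T U)^(-1) U^T.
Compute U^T U =
  [21, 0]
  [0, 21],
and U^T v = (7, -22).
Solve U^T U · c = U^T v for the coefficients: c = (1/3, -22/21). The projection is proj_W(v) = U c.
Check: (v - proj_W(v)) · u_1 = 0  (should be 0).
Check: (v - proj_W(v)) · u_2 = 0  (should be 0).
Result: proj_W(v) = (-10/7, 23/21, -80/21, 58/21).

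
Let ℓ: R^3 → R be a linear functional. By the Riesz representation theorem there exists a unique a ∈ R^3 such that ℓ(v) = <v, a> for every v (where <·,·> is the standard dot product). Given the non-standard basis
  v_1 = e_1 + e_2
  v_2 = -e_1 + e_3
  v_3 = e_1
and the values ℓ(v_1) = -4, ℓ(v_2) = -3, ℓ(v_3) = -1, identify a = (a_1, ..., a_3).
a = (-1, -3, -4)

Write a = (a_1, ..., a_3) in the standard basis. For each basis vector v_i, ℓ(v_i) = <v_i, a> is a linear equation in the a_j's. Collect the n equations into a matrix system V a = ℓ, where row i of V is v_i (expressed in the standard basis). Since V is invertible (lower-triangular with 1s on the diagonal, up to permutation), solve by back-substitution:
  V =
[[1, 1, 0],
 [-1, 0, 1],
 [1, 0, 0]]
  V a = (-4, -3, -1)
Solving gives a = (-1, -3, -4).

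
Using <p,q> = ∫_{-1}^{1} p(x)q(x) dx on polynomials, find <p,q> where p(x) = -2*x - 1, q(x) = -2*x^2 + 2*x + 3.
<p,q> = -22/3

Expand the product: p(x)·q(x) = 4*x^3 - 2*x^2 - 8*x - 3.
∫_{-1}^{1} of each monomial x^k gives [2/(k+1) if k even, 0 if k odd]. Integrating term-by-term (or equivalently evaluating the antiderivative F(x) = x^4 - 2*x^3/3 - 4*x^2 - 3*x at the endpoints):
  F(1) − F(−1) = -20/3 − (2/3) = -22/3.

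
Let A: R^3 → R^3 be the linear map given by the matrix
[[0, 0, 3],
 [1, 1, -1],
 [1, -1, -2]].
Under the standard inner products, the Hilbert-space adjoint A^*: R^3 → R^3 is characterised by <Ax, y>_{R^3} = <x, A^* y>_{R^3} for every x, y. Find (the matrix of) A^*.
A^* = A^T =
[[0, 1, 1],
 [0, 1, -1],
 [3, -1, -2]]

For real matrices with standard dot products, the defining identity <Ax, y> = <x, A^* y> gives (Ax)^T y = x^T (A^*) y, i.e. x^T A^T y = x^T (A^*) y. Since this holds for all x, y, we must have A^* = A^T. Therefore
A^* =
[[0, 1, 1],
 [0, 1, -1],
 [3, -1, -2]].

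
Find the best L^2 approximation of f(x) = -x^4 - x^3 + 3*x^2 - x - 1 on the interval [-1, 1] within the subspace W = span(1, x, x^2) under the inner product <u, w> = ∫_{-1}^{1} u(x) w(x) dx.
g(x) = 15*x^2/7 - 8*x/5 - 32/35

The best approximation g ∈ W is the orthogonal projection of f onto W. Writing g = a_0 + a_1 x + a_2 x^2, the coefficients solve the normal equations G · a = b where
  G_{ij} = <φ_i, φ_j> and b_i = <f, φ_i>, with φ_0 = 1, φ_1 = x, φ_2 = x^2.
G =
  [2, 0, 2/3]
  [0, 2/3, 0]
  [2/3, 0, 2/5],
b = (-2/5, -16/15, 26/105).
Solving gives a_0 = -32/35, a_1 = -8/5, a_2 = 15/7, so
  g(x) = 15*x^2/7 - 8*x/5 - 32/35.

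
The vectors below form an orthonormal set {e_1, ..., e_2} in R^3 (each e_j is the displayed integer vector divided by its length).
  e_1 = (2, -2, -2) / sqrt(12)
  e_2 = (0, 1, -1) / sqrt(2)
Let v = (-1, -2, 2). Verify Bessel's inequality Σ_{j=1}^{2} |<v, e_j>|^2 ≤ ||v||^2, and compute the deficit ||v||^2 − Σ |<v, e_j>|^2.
Σ |<v, e_j>|^2 = 25/3; ||v||^2 = 9; deficit = 2/3

Write each e_j = u_j / sqrt(<u_j, u_j>) where u_j is the displayed integer vector. Then <v, e_j> = <v, u_j> / sqrt(<u_j, u_j>), so |<v, e_j>|^2 = <v, u_j>^2 / <u_j, u_j>.
Coefficients: <v, e_1> = -2/sqrt(12), <v, e_2> = -4/sqrt(2).
Square and sum: Σ |<v, e_j>|^2 = 25/3.
Compute ||v||^2 = v·v = 9.
Deficit = 9 − 25/3 = 2/3 ≥ 0, confirming Bessel's inequality. (The deficit equals ||v − Σ <v,e_j> e_j||^2, the squared distance from v to span{e_j}.)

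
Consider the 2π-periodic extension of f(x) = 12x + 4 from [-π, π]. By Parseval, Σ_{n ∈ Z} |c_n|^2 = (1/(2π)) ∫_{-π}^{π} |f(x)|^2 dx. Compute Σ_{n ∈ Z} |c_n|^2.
Σ |c_n|^2 = 48π^2 + 16

Expand and integrate term by term over [-π, π]:
  ∫ (12x)^2 dx = 144·(2π^3/3); ∫ 2·12·(4)·x dx = 0 (odd integrand); ∫ 4^2 dx = 16·2π.
So (1/(2π)) ∫_{-π}^{π} (12x + 4)^2 dx = 144π^2/3 + 16 = 48π^2 + 16.
Parseval ⇒ Σ |c_n|^2 = 48π^2 + 16.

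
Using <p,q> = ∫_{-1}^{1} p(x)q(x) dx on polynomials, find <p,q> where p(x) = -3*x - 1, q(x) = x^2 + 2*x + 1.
<p,q> = -20/3

Expand the product: p(x)·q(x) = -3*x^3 - 7*x^2 - 5*x - 1.
∫_{-1}^{1} of each monomial x^k gives [2/(k+1) if k even, 0 if k odd]. Integrating term-by-term (or equivalently evaluating the antiderivative F(x) = -3*x^4/4 - 7*x^3/3 - 5*x^2/2 - x at the endpoints):
  F(1) − F(−1) = -79/12 − (1/12) = -20/3.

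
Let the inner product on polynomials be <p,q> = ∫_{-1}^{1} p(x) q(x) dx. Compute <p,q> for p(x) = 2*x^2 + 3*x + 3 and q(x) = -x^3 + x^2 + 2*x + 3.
<p,q> = 138/5

Expand the product: p(x)·q(x) = -2*x^5 - x^4 + 4*x^3 + 15*x^2 + 15*x + 9.
∫_{-1}^{1} of each monomial x^k gives [2/(k+1) if k even, 0 if k odd]. Integrating term-by-term (or equivalently evaluating the antiderivative F(x) = -x^6/3 - x^5/5 + x^4 + 5*x^3 + 15*x^2/2 + 9*x at the endpoints):
  F(1) − F(−1) = 659/30 − (-169/30) = 138/5.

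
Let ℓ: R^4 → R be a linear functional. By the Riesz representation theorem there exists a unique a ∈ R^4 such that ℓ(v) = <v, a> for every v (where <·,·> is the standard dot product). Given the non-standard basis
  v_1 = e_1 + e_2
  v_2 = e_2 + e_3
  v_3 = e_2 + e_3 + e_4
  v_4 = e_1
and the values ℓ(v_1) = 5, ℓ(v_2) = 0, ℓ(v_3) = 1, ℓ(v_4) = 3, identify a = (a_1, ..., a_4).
a = (3, 2, -2, 1)

Write a = (a_1, ..., a_4) in the standard basis. For each basis vector v_i, ℓ(v_i) = <v_i, a> is a linear equation in the a_j's. Collect the n equations into a matrix system V a = ℓ, where row i of V is v_i (expressed in the standard basis). Since V is invertible (lower-triangular with 1s on the diagonal, up to permutation), solve by back-substitution:
  V =
[[1, 1, 0, 0],
 [0, 1, 1, 0],
 [0, 1, 1, 1],
 [1, 0, 0, 0]]
  V a = (5, 0, 1, 3)
Solving gives a = (3, 2, -2, 1).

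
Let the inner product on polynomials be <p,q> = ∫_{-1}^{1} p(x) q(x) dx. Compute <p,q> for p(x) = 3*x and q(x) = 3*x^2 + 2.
<p,q> = 0

Expand the product: p(x)·q(x) = 9*x^3 + 6*x.
∫_{-1}^{1} of each monomial x^k gives [2/(k+1) if k even, 0 if k odd]. Integrating term-by-term (or equivalently evaluating the antiderivative F(x) = 9*x^4/4 + 3*x^2 at the endpoints):
  F(1) − F(−1) = 21/4 − (21/4) = 0.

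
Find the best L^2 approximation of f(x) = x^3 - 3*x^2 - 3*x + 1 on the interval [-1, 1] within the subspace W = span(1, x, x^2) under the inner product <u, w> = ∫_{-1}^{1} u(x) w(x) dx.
g(x) = -3*x^2 - 12*x/5 + 1

The best approximation g ∈ W is the orthogonal projection of f onto W. Writing g = a_0 + a_1 x + a_2 x^2, the coefficients solve the normal equations G · a = b where
  G_{ij} = <φ_i, φ_j> and b_i = <f, φ_i>, with φ_0 = 1, φ_1 = x, φ_2 = x^2.
G =
  [2, 0, 2/3]
  [0, 2/3, 0]
  [2/3, 0, 2/5],
b = (0, -8/5, -8/15).
Solving gives a_0 = 1, a_1 = -12/5, a_2 = -3, so
  g(x) = -3*x^2 - 12*x/5 + 1.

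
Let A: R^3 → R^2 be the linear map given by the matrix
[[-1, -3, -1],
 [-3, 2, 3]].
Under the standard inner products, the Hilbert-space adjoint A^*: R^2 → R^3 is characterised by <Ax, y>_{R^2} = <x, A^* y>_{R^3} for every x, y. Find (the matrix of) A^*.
A^* = A^T =
[[-1, -3],
 [-3, 2],
 [-1, 3]]

For real matrices with standard dot products, the defining identity <Ax, y> = <x, A^* y> gives (Ax)^T y = x^T (A^*) y, i.e. x^T A^T y = x^T (A^*) y. Since this holds for all x, y, we must have A^* = A^T. Therefore
A^* =
[[-1, -3],
 [-3, 2],
 [-1, 3]].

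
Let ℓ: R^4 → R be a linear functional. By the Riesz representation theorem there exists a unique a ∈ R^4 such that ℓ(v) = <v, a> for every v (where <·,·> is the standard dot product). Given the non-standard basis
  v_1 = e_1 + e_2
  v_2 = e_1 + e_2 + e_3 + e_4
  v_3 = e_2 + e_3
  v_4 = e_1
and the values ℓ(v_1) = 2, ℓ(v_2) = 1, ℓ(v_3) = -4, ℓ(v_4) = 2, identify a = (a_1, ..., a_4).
a = (2, 0, -4, 3)

Write a = (a_1, ..., a_4) in the standard basis. For each basis vector v_i, ℓ(v_i) = <v_i, a> is a linear equation in the a_j's. Collect the n equations into a matrix system V a = ℓ, where row i of V is v_i (expressed in the standard basis). Since V is invertible (lower-triangular with 1s on the diagonal, up to permutation), solve by back-substitution:
  V =
[[1, 1, 0, 0],
 [1, 1, 1, 1],
 [0, 1, 1, 0],
 [1, 0, 0, 0]]
  V a = (2, 1, -4, 2)
Solving gives a = (2, 0, -4, 3).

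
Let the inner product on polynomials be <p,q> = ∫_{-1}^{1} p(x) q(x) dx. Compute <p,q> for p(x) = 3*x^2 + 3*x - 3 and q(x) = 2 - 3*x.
<p,q> = -14

Expand the product: p(x)·q(x) = -9*x^3 - 3*x^2 + 15*x - 6.
∫_{-1}^{1} of each monomial x^k gives [2/(k+1) if k even, 0 if k odd]. Integrating term-by-term (or equivalently evaluating the antiderivative F(x) = -9*x^4/4 - x^3 + 15*x^2/2 - 6*x at the endpoints):
  F(1) − F(−1) = -7/4 − (49/4) = -14.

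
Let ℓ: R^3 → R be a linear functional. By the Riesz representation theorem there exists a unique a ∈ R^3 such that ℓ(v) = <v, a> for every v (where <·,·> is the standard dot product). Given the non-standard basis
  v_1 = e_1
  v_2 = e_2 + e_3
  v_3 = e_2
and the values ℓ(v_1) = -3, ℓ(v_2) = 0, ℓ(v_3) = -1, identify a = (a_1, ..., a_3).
a = (-3, -1, 1)

Write a = (a_1, ..., a_3) in the standard basis. For each basis vector v_i, ℓ(v_i) = <v_i, a> is a linear equation in the a_j's. Collect the n equations into a matrix system V a = ℓ, where row i of V is v_i (expressed in the standard basis). Since V is invertible (lower-triangular with 1s on the diagonal, up to permutation), solve by back-substitution:
  V =
[[1, 0, 0],
 [0, 1, 1],
 [0, 1, 0]]
  V a = (-3, 0, -1)
Solving gives a = (-3, -1, 1).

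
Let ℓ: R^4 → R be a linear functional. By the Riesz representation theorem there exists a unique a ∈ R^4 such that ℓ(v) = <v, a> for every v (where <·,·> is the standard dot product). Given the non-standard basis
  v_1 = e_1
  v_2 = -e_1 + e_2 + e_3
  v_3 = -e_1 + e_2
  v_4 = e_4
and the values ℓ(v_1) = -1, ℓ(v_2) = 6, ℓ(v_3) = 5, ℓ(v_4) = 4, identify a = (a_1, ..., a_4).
a = (-1, 4, 1, 4)

Write a = (a_1, ..., a_4) in the standard basis. For each basis vector v_i, ℓ(v_i) = <v_i, a> is a linear equation in the a_j's. Collect the n equations into a matrix system V a = ℓ, where row i of V is v_i (expressed in the standard basis). Since V is invertible (lower-triangular with 1s on the diagonal, up to permutation), solve by back-substitution:
  V =
[[1, 0, 0, 0],
 [-1, 1, 1, 0],
 [-1, 1, 0, 0],
 [0, 0, 0, 1]]
  V a = (-1, 6, 5, 4)
Solving gives a = (-1, 4, 1, 4).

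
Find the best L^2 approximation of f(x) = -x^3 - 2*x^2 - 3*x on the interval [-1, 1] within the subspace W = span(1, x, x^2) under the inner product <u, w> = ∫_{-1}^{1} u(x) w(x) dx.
g(x) = -2*x^2 - 18*x/5

The best approximation g ∈ W is the orthogonal projection of f onto W. Writing g = a_0 + a_1 x + a_2 x^2, the coefficients solve the normal equations G · a = b where
  G_{ij} = <φ_i, φ_j> and b_i = <f, φ_i>, with φ_0 = 1, φ_1 = x, φ_2 = x^2.
G =
  [2, 0, 2/3]
  [0, 2/3, 0]
  [2/3, 0, 2/5],
b = (-4/3, -12/5, -4/5).
Solving gives a_0 = 0, a_1 = -18/5, a_2 = -2, so
  g(x) = -2*x^2 - 18*x/5.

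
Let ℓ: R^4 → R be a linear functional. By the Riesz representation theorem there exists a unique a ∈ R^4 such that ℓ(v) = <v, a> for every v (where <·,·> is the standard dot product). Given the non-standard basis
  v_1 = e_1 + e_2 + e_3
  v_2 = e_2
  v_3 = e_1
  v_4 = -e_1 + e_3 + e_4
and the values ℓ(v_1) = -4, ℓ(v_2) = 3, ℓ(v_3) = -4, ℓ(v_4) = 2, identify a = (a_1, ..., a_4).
a = (-4, 3, -3, 1)

Write a = (a_1, ..., a_4) in the standard basis. For each basis vector v_i, ℓ(v_i) = <v_i, a> is a linear equation in the a_j's. Collect the n equations into a matrix system V a = ℓ, where row i of V is v_i (expressed in the standard basis). Since V is invertible (lower-triangular with 1s on the diagonal, up to permutation), solve by back-substitution:
  V =
[[1, 1, 1, 0],
 [0, 1, 0, 0],
 [1, 0, 0, 0],
 [-1, 0, 1, 1]]
  V a = (-4, 3, -4, 2)
Solving gives a = (-4, 3, -3, 1).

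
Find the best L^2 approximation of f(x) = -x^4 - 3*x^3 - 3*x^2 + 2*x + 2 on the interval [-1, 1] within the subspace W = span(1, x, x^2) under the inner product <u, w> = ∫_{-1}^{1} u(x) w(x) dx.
g(x) = -27*x^2/7 + x/5 + 73/35

The best approximation g ∈ W is the orthogonal projection of f onto W. Writing g = a_0 + a_1 x + a_2 x^2, the coefficients solve the normal equations G · a = b where
  G_{ij} = <φ_i, φ_j> and b_i = <f, φ_i>, with φ_0 = 1, φ_1 = x, φ_2 = x^2.
G =
  [2, 0, 2/3]
  [0, 2/3, 0]
  [2/3, 0, 2/5],
b = (8/5, 2/15, -16/105).
Solving gives a_0 = 73/35, a_1 = 1/5, a_2 = -27/7, so
  g(x) = -27*x^2/7 + x/5 + 73/35.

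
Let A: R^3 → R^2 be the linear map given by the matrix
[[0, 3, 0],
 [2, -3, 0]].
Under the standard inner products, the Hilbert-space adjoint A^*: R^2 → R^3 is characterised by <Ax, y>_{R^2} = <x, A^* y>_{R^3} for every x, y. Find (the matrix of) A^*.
A^* = A^T =
[[0, 2],
 [3, -3],
 [0, 0]]

For real matrices with standard dot products, the defining identity <Ax, y> = <x, A^* y> gives (Ax)^T y = x^T (A^*) y, i.e. x^T A^T y = x^T (A^*) y. Since this holds for all x, y, we must have A^* = A^T. Therefore
A^* =
[[0, 2],
 [3, -3],
 [0, 0]].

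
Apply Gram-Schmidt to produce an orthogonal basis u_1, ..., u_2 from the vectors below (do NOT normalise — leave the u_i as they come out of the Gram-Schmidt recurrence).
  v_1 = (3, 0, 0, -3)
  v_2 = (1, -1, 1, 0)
Orthogonal basis:
  u_1 = (3, 0, 0, -3)
  u_2 = (1/2, -1, 1, 1/2)

Apply the Gram-Schmidt recurrence
  u_1 = v_1
  u_i = v_i − Σ_{j<i} ((v_i · u_j) / (u_j · u_j)) · u_j.

Step by step this gives:
  u_1 = (3, 0, 0, -3)
  u_2 = (1/2, -1, 1, 1/2)

Orthogonality check:
  u_2 · u_1 = 0 (should be 0)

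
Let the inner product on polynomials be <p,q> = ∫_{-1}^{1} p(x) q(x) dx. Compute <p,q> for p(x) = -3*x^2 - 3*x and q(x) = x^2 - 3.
<p,q> = 24/5

Expand the product: p(x)·q(x) = -3*x^4 - 3*x^3 + 9*x^2 + 9*x.
∫_{-1}^{1} of each monomial x^k gives [2/(k+1) if k even, 0 if k odd]. Integrating term-by-term (or equivalently evaluating the antiderivative F(x) = -3*x^5/5 - 3*x^4/4 + 3*x^3 + 9*x^2/2 at the endpoints):
  F(1) − F(−1) = 123/20 − (27/20) = 24/5.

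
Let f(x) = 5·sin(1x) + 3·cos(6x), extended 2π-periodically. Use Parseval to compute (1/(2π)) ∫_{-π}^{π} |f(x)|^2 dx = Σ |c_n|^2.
Σ |c_n|^2 = 17

Expand |f|^2 and use orthogonality of {sin(nx), cos(mx)} on [-π, π]:
  ∫_{-π}^{π} sin(nx)^2 dx = π, ∫ cos(mx)^2 dx = π, and cross terms integrate to 0.
So ∫_{-π}^{π} f(x)^2 dx = 5^2 · π + 3^2 · π = (25 + 9)π.
Divide by 2π: (25 + 9)/2 = 17.
By Parseval, this equals Σ |c_n|^2.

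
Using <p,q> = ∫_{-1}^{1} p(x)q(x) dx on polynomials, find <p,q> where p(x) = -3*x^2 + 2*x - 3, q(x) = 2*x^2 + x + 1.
<p,q> = -196/15

Expand the product: p(x)·q(x) = -6*x^4 + x^3 - 7*x^2 - x - 3.
∫_{-1}^{1} of each monomial x^k gives [2/(k+1) if k even, 0 if k odd]. Integrating term-by-term (or equivalently evaluating the antiderivative F(x) = -6*x^5/5 + x^4/4 - 7*x^3/3 - x^2/2 - 3*x at the endpoints):
  F(1) − F(−1) = -407/60 − (377/60) = -196/15.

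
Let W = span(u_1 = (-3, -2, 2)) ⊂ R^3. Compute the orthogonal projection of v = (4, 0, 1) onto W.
proj_W(v) = (30/17, 20/17, -20/17)

Set up U = [u_1 | ... | u_1] ∈ R^(3×1). The projector onto W = col(U) is P = U (U^T U)^(-1) U^T.
Compute U^T U =
  [17],
and U^T v = (-10).
Solve U^T U · c = U^T v for the coefficients: c = (-10/17). The projection is proj_W(v) = U c.
Check: (v - proj_W(v)) · u_1 = 0  (should be 0).
Result: proj_W(v) = (30/17, 20/17, -20/17).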